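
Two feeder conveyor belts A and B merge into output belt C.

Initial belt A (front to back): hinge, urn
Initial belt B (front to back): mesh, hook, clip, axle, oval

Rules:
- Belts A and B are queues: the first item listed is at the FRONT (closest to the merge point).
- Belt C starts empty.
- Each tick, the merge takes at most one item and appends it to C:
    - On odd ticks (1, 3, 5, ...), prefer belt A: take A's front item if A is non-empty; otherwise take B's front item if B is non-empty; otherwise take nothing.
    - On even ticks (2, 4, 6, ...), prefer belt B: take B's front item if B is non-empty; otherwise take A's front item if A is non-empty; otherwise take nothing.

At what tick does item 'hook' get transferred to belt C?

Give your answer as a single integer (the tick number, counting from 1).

Answer: 4

Derivation:
Tick 1: prefer A, take hinge from A; A=[urn] B=[mesh,hook,clip,axle,oval] C=[hinge]
Tick 2: prefer B, take mesh from B; A=[urn] B=[hook,clip,axle,oval] C=[hinge,mesh]
Tick 3: prefer A, take urn from A; A=[-] B=[hook,clip,axle,oval] C=[hinge,mesh,urn]
Tick 4: prefer B, take hook from B; A=[-] B=[clip,axle,oval] C=[hinge,mesh,urn,hook]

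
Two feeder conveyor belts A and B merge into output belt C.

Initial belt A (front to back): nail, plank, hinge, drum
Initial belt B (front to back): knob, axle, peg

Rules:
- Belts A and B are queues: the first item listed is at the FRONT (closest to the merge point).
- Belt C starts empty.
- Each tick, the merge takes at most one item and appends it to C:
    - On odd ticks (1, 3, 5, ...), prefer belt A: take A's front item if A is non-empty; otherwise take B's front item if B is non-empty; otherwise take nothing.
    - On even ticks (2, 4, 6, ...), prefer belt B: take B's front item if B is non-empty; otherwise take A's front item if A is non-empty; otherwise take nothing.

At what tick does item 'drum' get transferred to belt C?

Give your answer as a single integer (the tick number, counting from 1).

Answer: 7

Derivation:
Tick 1: prefer A, take nail from A; A=[plank,hinge,drum] B=[knob,axle,peg] C=[nail]
Tick 2: prefer B, take knob from B; A=[plank,hinge,drum] B=[axle,peg] C=[nail,knob]
Tick 3: prefer A, take plank from A; A=[hinge,drum] B=[axle,peg] C=[nail,knob,plank]
Tick 4: prefer B, take axle from B; A=[hinge,drum] B=[peg] C=[nail,knob,plank,axle]
Tick 5: prefer A, take hinge from A; A=[drum] B=[peg] C=[nail,knob,plank,axle,hinge]
Tick 6: prefer B, take peg from B; A=[drum] B=[-] C=[nail,knob,plank,axle,hinge,peg]
Tick 7: prefer A, take drum from A; A=[-] B=[-] C=[nail,knob,plank,axle,hinge,peg,drum]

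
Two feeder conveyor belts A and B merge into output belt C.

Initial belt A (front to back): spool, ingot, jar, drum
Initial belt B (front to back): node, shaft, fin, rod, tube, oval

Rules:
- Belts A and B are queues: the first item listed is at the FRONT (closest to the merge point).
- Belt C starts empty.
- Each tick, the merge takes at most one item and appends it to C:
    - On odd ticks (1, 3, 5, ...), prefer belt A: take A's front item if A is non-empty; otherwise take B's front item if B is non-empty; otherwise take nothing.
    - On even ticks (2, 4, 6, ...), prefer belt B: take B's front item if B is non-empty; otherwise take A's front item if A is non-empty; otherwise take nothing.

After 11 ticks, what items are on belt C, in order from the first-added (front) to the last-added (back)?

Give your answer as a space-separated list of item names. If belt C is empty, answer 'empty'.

Tick 1: prefer A, take spool from A; A=[ingot,jar,drum] B=[node,shaft,fin,rod,tube,oval] C=[spool]
Tick 2: prefer B, take node from B; A=[ingot,jar,drum] B=[shaft,fin,rod,tube,oval] C=[spool,node]
Tick 3: prefer A, take ingot from A; A=[jar,drum] B=[shaft,fin,rod,tube,oval] C=[spool,node,ingot]
Tick 4: prefer B, take shaft from B; A=[jar,drum] B=[fin,rod,tube,oval] C=[spool,node,ingot,shaft]
Tick 5: prefer A, take jar from A; A=[drum] B=[fin,rod,tube,oval] C=[spool,node,ingot,shaft,jar]
Tick 6: prefer B, take fin from B; A=[drum] B=[rod,tube,oval] C=[spool,node,ingot,shaft,jar,fin]
Tick 7: prefer A, take drum from A; A=[-] B=[rod,tube,oval] C=[spool,node,ingot,shaft,jar,fin,drum]
Tick 8: prefer B, take rod from B; A=[-] B=[tube,oval] C=[spool,node,ingot,shaft,jar,fin,drum,rod]
Tick 9: prefer A, take tube from B; A=[-] B=[oval] C=[spool,node,ingot,shaft,jar,fin,drum,rod,tube]
Tick 10: prefer B, take oval from B; A=[-] B=[-] C=[spool,node,ingot,shaft,jar,fin,drum,rod,tube,oval]
Tick 11: prefer A, both empty, nothing taken; A=[-] B=[-] C=[spool,node,ingot,shaft,jar,fin,drum,rod,tube,oval]

Answer: spool node ingot shaft jar fin drum rod tube oval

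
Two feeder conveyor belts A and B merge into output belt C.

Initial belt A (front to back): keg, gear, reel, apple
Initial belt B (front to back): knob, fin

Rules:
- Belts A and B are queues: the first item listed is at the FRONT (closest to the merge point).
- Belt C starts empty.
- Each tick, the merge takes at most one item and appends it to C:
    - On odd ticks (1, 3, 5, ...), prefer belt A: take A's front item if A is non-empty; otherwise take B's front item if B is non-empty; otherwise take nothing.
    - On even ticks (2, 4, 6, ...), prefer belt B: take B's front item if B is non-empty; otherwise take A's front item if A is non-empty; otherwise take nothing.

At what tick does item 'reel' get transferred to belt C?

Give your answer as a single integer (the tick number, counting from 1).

Tick 1: prefer A, take keg from A; A=[gear,reel,apple] B=[knob,fin] C=[keg]
Tick 2: prefer B, take knob from B; A=[gear,reel,apple] B=[fin] C=[keg,knob]
Tick 3: prefer A, take gear from A; A=[reel,apple] B=[fin] C=[keg,knob,gear]
Tick 4: prefer B, take fin from B; A=[reel,apple] B=[-] C=[keg,knob,gear,fin]
Tick 5: prefer A, take reel from A; A=[apple] B=[-] C=[keg,knob,gear,fin,reel]

Answer: 5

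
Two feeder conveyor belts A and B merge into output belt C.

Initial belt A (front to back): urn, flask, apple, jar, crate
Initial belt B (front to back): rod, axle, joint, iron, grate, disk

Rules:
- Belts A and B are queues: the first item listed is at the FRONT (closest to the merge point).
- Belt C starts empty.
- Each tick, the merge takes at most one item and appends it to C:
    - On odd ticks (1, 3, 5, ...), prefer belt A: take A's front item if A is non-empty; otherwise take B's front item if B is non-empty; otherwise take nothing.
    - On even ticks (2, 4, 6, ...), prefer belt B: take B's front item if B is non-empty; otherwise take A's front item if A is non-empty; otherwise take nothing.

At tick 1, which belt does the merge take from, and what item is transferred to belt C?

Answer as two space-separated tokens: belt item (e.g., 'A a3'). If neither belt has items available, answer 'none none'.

Answer: A urn

Derivation:
Tick 1: prefer A, take urn from A; A=[flask,apple,jar,crate] B=[rod,axle,joint,iron,grate,disk] C=[urn]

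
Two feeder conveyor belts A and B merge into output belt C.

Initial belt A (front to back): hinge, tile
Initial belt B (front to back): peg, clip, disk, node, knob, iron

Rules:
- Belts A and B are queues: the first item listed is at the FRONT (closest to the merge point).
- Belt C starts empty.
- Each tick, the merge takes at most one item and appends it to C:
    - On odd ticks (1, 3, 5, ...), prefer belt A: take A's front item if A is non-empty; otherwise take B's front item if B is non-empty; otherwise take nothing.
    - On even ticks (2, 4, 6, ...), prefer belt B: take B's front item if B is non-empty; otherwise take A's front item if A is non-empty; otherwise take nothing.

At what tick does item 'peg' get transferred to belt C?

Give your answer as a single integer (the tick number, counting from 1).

Answer: 2

Derivation:
Tick 1: prefer A, take hinge from A; A=[tile] B=[peg,clip,disk,node,knob,iron] C=[hinge]
Tick 2: prefer B, take peg from B; A=[tile] B=[clip,disk,node,knob,iron] C=[hinge,peg]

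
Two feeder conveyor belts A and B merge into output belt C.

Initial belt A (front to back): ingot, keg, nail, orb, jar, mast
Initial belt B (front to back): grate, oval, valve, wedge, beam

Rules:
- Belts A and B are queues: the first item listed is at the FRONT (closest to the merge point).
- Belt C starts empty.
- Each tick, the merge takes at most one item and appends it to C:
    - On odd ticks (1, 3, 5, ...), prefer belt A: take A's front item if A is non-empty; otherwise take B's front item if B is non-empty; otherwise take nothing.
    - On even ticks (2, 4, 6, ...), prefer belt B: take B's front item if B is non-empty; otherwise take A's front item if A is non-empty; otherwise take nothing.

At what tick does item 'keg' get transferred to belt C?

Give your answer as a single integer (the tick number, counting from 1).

Tick 1: prefer A, take ingot from A; A=[keg,nail,orb,jar,mast] B=[grate,oval,valve,wedge,beam] C=[ingot]
Tick 2: prefer B, take grate from B; A=[keg,nail,orb,jar,mast] B=[oval,valve,wedge,beam] C=[ingot,grate]
Tick 3: prefer A, take keg from A; A=[nail,orb,jar,mast] B=[oval,valve,wedge,beam] C=[ingot,grate,keg]

Answer: 3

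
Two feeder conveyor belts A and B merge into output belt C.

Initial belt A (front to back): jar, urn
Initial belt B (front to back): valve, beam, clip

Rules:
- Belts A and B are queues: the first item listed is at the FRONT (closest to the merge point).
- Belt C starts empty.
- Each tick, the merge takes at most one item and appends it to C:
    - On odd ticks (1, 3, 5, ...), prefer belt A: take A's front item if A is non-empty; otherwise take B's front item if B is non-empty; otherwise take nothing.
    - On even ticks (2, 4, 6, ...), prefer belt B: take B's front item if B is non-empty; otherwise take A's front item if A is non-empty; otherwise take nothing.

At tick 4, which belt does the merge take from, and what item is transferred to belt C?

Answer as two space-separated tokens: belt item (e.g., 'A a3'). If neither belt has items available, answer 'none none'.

Tick 1: prefer A, take jar from A; A=[urn] B=[valve,beam,clip] C=[jar]
Tick 2: prefer B, take valve from B; A=[urn] B=[beam,clip] C=[jar,valve]
Tick 3: prefer A, take urn from A; A=[-] B=[beam,clip] C=[jar,valve,urn]
Tick 4: prefer B, take beam from B; A=[-] B=[clip] C=[jar,valve,urn,beam]

Answer: B beam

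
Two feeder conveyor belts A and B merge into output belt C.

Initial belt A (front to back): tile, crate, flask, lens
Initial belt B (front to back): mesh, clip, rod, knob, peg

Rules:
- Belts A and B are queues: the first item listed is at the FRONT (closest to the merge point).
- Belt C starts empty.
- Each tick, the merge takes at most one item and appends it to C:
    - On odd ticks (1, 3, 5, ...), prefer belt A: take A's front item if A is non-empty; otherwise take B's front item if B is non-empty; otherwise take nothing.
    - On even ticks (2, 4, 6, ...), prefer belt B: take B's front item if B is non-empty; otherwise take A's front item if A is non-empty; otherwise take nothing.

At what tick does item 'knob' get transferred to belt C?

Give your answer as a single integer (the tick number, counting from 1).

Tick 1: prefer A, take tile from A; A=[crate,flask,lens] B=[mesh,clip,rod,knob,peg] C=[tile]
Tick 2: prefer B, take mesh from B; A=[crate,flask,lens] B=[clip,rod,knob,peg] C=[tile,mesh]
Tick 3: prefer A, take crate from A; A=[flask,lens] B=[clip,rod,knob,peg] C=[tile,mesh,crate]
Tick 4: prefer B, take clip from B; A=[flask,lens] B=[rod,knob,peg] C=[tile,mesh,crate,clip]
Tick 5: prefer A, take flask from A; A=[lens] B=[rod,knob,peg] C=[tile,mesh,crate,clip,flask]
Tick 6: prefer B, take rod from B; A=[lens] B=[knob,peg] C=[tile,mesh,crate,clip,flask,rod]
Tick 7: prefer A, take lens from A; A=[-] B=[knob,peg] C=[tile,mesh,crate,clip,flask,rod,lens]
Tick 8: prefer B, take knob from B; A=[-] B=[peg] C=[tile,mesh,crate,clip,flask,rod,lens,knob]

Answer: 8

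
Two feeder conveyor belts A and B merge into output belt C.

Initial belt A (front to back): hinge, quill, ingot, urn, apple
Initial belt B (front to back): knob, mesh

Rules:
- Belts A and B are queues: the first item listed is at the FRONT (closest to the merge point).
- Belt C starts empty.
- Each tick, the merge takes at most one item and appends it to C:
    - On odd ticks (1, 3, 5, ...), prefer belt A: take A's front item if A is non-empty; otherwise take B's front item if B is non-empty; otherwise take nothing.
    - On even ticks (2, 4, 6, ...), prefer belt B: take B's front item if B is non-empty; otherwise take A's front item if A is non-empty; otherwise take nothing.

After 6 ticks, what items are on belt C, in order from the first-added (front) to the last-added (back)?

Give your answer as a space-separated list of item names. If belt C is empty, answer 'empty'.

Answer: hinge knob quill mesh ingot urn

Derivation:
Tick 1: prefer A, take hinge from A; A=[quill,ingot,urn,apple] B=[knob,mesh] C=[hinge]
Tick 2: prefer B, take knob from B; A=[quill,ingot,urn,apple] B=[mesh] C=[hinge,knob]
Tick 3: prefer A, take quill from A; A=[ingot,urn,apple] B=[mesh] C=[hinge,knob,quill]
Tick 4: prefer B, take mesh from B; A=[ingot,urn,apple] B=[-] C=[hinge,knob,quill,mesh]
Tick 5: prefer A, take ingot from A; A=[urn,apple] B=[-] C=[hinge,knob,quill,mesh,ingot]
Tick 6: prefer B, take urn from A; A=[apple] B=[-] C=[hinge,knob,quill,mesh,ingot,urn]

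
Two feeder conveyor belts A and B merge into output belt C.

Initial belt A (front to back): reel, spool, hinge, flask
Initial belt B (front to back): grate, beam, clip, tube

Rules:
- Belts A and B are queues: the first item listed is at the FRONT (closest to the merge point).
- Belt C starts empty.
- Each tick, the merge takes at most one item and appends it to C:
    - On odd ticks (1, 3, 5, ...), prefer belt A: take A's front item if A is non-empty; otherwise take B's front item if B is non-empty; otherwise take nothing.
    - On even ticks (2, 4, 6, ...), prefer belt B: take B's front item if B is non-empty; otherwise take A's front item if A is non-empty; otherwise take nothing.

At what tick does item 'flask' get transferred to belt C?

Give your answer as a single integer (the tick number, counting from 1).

Tick 1: prefer A, take reel from A; A=[spool,hinge,flask] B=[grate,beam,clip,tube] C=[reel]
Tick 2: prefer B, take grate from B; A=[spool,hinge,flask] B=[beam,clip,tube] C=[reel,grate]
Tick 3: prefer A, take spool from A; A=[hinge,flask] B=[beam,clip,tube] C=[reel,grate,spool]
Tick 4: prefer B, take beam from B; A=[hinge,flask] B=[clip,tube] C=[reel,grate,spool,beam]
Tick 5: prefer A, take hinge from A; A=[flask] B=[clip,tube] C=[reel,grate,spool,beam,hinge]
Tick 6: prefer B, take clip from B; A=[flask] B=[tube] C=[reel,grate,spool,beam,hinge,clip]
Tick 7: prefer A, take flask from A; A=[-] B=[tube] C=[reel,grate,spool,beam,hinge,clip,flask]

Answer: 7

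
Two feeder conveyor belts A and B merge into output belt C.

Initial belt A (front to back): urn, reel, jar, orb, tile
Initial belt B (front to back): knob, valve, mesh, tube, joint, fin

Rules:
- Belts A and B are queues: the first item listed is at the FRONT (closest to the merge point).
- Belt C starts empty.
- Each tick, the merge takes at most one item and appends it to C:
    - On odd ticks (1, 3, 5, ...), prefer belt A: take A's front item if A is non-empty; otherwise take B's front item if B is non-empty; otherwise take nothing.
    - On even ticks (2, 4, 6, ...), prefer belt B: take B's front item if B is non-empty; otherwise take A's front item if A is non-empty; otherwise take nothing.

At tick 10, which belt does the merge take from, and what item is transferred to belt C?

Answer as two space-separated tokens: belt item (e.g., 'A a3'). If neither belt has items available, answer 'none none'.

Answer: B joint

Derivation:
Tick 1: prefer A, take urn from A; A=[reel,jar,orb,tile] B=[knob,valve,mesh,tube,joint,fin] C=[urn]
Tick 2: prefer B, take knob from B; A=[reel,jar,orb,tile] B=[valve,mesh,tube,joint,fin] C=[urn,knob]
Tick 3: prefer A, take reel from A; A=[jar,orb,tile] B=[valve,mesh,tube,joint,fin] C=[urn,knob,reel]
Tick 4: prefer B, take valve from B; A=[jar,orb,tile] B=[mesh,tube,joint,fin] C=[urn,knob,reel,valve]
Tick 5: prefer A, take jar from A; A=[orb,tile] B=[mesh,tube,joint,fin] C=[urn,knob,reel,valve,jar]
Tick 6: prefer B, take mesh from B; A=[orb,tile] B=[tube,joint,fin] C=[urn,knob,reel,valve,jar,mesh]
Tick 7: prefer A, take orb from A; A=[tile] B=[tube,joint,fin] C=[urn,knob,reel,valve,jar,mesh,orb]
Tick 8: prefer B, take tube from B; A=[tile] B=[joint,fin] C=[urn,knob,reel,valve,jar,mesh,orb,tube]
Tick 9: prefer A, take tile from A; A=[-] B=[joint,fin] C=[urn,knob,reel,valve,jar,mesh,orb,tube,tile]
Tick 10: prefer B, take joint from B; A=[-] B=[fin] C=[urn,knob,reel,valve,jar,mesh,orb,tube,tile,joint]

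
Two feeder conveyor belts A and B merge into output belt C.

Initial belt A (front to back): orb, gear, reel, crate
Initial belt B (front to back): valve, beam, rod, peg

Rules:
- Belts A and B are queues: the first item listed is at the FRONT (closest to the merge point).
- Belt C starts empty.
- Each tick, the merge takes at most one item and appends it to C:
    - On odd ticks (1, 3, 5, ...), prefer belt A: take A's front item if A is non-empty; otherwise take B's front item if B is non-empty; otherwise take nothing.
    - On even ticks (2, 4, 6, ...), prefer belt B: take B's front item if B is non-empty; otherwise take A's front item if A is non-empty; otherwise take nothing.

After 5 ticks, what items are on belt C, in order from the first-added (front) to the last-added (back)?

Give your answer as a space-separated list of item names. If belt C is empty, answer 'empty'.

Tick 1: prefer A, take orb from A; A=[gear,reel,crate] B=[valve,beam,rod,peg] C=[orb]
Tick 2: prefer B, take valve from B; A=[gear,reel,crate] B=[beam,rod,peg] C=[orb,valve]
Tick 3: prefer A, take gear from A; A=[reel,crate] B=[beam,rod,peg] C=[orb,valve,gear]
Tick 4: prefer B, take beam from B; A=[reel,crate] B=[rod,peg] C=[orb,valve,gear,beam]
Tick 5: prefer A, take reel from A; A=[crate] B=[rod,peg] C=[orb,valve,gear,beam,reel]

Answer: orb valve gear beam reel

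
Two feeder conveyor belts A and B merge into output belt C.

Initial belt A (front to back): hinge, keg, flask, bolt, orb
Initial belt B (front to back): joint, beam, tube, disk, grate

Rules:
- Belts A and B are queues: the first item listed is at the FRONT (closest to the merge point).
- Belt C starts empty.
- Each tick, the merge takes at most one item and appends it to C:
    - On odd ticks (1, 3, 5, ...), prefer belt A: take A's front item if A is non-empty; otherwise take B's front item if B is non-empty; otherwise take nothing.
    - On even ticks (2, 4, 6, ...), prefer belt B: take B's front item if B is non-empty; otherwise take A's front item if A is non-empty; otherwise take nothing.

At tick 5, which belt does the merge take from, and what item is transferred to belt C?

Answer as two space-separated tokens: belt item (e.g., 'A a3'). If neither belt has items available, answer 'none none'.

Tick 1: prefer A, take hinge from A; A=[keg,flask,bolt,orb] B=[joint,beam,tube,disk,grate] C=[hinge]
Tick 2: prefer B, take joint from B; A=[keg,flask,bolt,orb] B=[beam,tube,disk,grate] C=[hinge,joint]
Tick 3: prefer A, take keg from A; A=[flask,bolt,orb] B=[beam,tube,disk,grate] C=[hinge,joint,keg]
Tick 4: prefer B, take beam from B; A=[flask,bolt,orb] B=[tube,disk,grate] C=[hinge,joint,keg,beam]
Tick 5: prefer A, take flask from A; A=[bolt,orb] B=[tube,disk,grate] C=[hinge,joint,keg,beam,flask]

Answer: A flask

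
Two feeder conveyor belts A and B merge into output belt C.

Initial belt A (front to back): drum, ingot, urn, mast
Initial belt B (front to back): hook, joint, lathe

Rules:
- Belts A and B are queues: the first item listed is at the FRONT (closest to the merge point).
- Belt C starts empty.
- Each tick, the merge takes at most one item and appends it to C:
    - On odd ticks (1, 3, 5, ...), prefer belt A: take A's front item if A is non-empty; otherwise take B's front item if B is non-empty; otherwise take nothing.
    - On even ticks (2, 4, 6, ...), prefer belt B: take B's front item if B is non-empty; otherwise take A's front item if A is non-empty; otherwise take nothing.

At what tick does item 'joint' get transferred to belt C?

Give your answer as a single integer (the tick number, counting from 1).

Tick 1: prefer A, take drum from A; A=[ingot,urn,mast] B=[hook,joint,lathe] C=[drum]
Tick 2: prefer B, take hook from B; A=[ingot,urn,mast] B=[joint,lathe] C=[drum,hook]
Tick 3: prefer A, take ingot from A; A=[urn,mast] B=[joint,lathe] C=[drum,hook,ingot]
Tick 4: prefer B, take joint from B; A=[urn,mast] B=[lathe] C=[drum,hook,ingot,joint]

Answer: 4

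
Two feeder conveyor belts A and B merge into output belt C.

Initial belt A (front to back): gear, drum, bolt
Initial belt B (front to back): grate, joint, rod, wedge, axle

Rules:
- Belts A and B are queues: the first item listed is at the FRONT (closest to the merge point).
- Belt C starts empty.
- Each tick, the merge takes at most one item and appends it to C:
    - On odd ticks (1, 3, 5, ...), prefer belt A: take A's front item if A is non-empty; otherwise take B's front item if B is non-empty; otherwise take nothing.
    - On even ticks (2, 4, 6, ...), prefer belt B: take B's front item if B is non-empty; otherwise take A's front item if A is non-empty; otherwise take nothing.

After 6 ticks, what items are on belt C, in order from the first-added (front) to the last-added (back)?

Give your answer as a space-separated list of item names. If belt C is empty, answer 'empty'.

Answer: gear grate drum joint bolt rod

Derivation:
Tick 1: prefer A, take gear from A; A=[drum,bolt] B=[grate,joint,rod,wedge,axle] C=[gear]
Tick 2: prefer B, take grate from B; A=[drum,bolt] B=[joint,rod,wedge,axle] C=[gear,grate]
Tick 3: prefer A, take drum from A; A=[bolt] B=[joint,rod,wedge,axle] C=[gear,grate,drum]
Tick 4: prefer B, take joint from B; A=[bolt] B=[rod,wedge,axle] C=[gear,grate,drum,joint]
Tick 5: prefer A, take bolt from A; A=[-] B=[rod,wedge,axle] C=[gear,grate,drum,joint,bolt]
Tick 6: prefer B, take rod from B; A=[-] B=[wedge,axle] C=[gear,grate,drum,joint,bolt,rod]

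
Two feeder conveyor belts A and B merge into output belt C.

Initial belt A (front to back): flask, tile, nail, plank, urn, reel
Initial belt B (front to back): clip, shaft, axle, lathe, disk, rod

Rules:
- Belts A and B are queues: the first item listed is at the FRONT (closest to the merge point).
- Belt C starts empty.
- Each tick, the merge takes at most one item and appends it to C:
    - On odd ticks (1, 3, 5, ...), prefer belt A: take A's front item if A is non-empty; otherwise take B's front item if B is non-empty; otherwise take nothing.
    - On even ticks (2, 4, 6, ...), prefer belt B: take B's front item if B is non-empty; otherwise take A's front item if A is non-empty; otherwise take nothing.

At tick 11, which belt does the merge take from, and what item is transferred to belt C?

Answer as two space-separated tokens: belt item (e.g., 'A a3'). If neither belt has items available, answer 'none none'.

Tick 1: prefer A, take flask from A; A=[tile,nail,plank,urn,reel] B=[clip,shaft,axle,lathe,disk,rod] C=[flask]
Tick 2: prefer B, take clip from B; A=[tile,nail,plank,urn,reel] B=[shaft,axle,lathe,disk,rod] C=[flask,clip]
Tick 3: prefer A, take tile from A; A=[nail,plank,urn,reel] B=[shaft,axle,lathe,disk,rod] C=[flask,clip,tile]
Tick 4: prefer B, take shaft from B; A=[nail,plank,urn,reel] B=[axle,lathe,disk,rod] C=[flask,clip,tile,shaft]
Tick 5: prefer A, take nail from A; A=[plank,urn,reel] B=[axle,lathe,disk,rod] C=[flask,clip,tile,shaft,nail]
Tick 6: prefer B, take axle from B; A=[plank,urn,reel] B=[lathe,disk,rod] C=[flask,clip,tile,shaft,nail,axle]
Tick 7: prefer A, take plank from A; A=[urn,reel] B=[lathe,disk,rod] C=[flask,clip,tile,shaft,nail,axle,plank]
Tick 8: prefer B, take lathe from B; A=[urn,reel] B=[disk,rod] C=[flask,clip,tile,shaft,nail,axle,plank,lathe]
Tick 9: prefer A, take urn from A; A=[reel] B=[disk,rod] C=[flask,clip,tile,shaft,nail,axle,plank,lathe,urn]
Tick 10: prefer B, take disk from B; A=[reel] B=[rod] C=[flask,clip,tile,shaft,nail,axle,plank,lathe,urn,disk]
Tick 11: prefer A, take reel from A; A=[-] B=[rod] C=[flask,clip,tile,shaft,nail,axle,plank,lathe,urn,disk,reel]

Answer: A reel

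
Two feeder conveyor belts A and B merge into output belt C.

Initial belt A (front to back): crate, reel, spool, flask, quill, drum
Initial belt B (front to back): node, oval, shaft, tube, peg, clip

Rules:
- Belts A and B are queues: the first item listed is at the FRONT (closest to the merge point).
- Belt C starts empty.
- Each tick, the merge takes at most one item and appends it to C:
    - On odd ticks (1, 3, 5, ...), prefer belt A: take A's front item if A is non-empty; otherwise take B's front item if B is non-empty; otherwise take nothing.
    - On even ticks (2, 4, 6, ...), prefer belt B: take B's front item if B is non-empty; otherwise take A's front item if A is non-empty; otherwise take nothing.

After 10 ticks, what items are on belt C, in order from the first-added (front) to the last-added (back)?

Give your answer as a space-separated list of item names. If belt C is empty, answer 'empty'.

Tick 1: prefer A, take crate from A; A=[reel,spool,flask,quill,drum] B=[node,oval,shaft,tube,peg,clip] C=[crate]
Tick 2: prefer B, take node from B; A=[reel,spool,flask,quill,drum] B=[oval,shaft,tube,peg,clip] C=[crate,node]
Tick 3: prefer A, take reel from A; A=[spool,flask,quill,drum] B=[oval,shaft,tube,peg,clip] C=[crate,node,reel]
Tick 4: prefer B, take oval from B; A=[spool,flask,quill,drum] B=[shaft,tube,peg,clip] C=[crate,node,reel,oval]
Tick 5: prefer A, take spool from A; A=[flask,quill,drum] B=[shaft,tube,peg,clip] C=[crate,node,reel,oval,spool]
Tick 6: prefer B, take shaft from B; A=[flask,quill,drum] B=[tube,peg,clip] C=[crate,node,reel,oval,spool,shaft]
Tick 7: prefer A, take flask from A; A=[quill,drum] B=[tube,peg,clip] C=[crate,node,reel,oval,spool,shaft,flask]
Tick 8: prefer B, take tube from B; A=[quill,drum] B=[peg,clip] C=[crate,node,reel,oval,spool,shaft,flask,tube]
Tick 9: prefer A, take quill from A; A=[drum] B=[peg,clip] C=[crate,node,reel,oval,spool,shaft,flask,tube,quill]
Tick 10: prefer B, take peg from B; A=[drum] B=[clip] C=[crate,node,reel,oval,spool,shaft,flask,tube,quill,peg]

Answer: crate node reel oval spool shaft flask tube quill peg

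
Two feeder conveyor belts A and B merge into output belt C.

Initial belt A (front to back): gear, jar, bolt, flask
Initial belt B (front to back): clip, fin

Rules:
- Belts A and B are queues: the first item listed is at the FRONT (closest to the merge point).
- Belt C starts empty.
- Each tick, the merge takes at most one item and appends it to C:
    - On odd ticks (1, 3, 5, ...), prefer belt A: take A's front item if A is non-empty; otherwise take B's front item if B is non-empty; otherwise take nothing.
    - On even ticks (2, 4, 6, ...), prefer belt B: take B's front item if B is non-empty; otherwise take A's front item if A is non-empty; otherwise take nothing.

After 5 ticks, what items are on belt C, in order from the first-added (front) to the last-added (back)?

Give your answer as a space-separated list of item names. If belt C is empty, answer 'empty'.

Tick 1: prefer A, take gear from A; A=[jar,bolt,flask] B=[clip,fin] C=[gear]
Tick 2: prefer B, take clip from B; A=[jar,bolt,flask] B=[fin] C=[gear,clip]
Tick 3: prefer A, take jar from A; A=[bolt,flask] B=[fin] C=[gear,clip,jar]
Tick 4: prefer B, take fin from B; A=[bolt,flask] B=[-] C=[gear,clip,jar,fin]
Tick 5: prefer A, take bolt from A; A=[flask] B=[-] C=[gear,clip,jar,fin,bolt]

Answer: gear clip jar fin bolt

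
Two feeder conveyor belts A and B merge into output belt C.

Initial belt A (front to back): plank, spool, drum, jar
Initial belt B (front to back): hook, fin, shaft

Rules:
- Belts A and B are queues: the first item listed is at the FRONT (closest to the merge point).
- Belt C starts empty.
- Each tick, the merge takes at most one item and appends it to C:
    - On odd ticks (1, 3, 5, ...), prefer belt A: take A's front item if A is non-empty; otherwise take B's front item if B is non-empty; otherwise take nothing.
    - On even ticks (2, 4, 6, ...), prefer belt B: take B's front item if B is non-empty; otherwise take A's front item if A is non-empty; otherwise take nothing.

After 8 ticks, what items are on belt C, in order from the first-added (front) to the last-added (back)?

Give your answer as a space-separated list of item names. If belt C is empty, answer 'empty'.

Tick 1: prefer A, take plank from A; A=[spool,drum,jar] B=[hook,fin,shaft] C=[plank]
Tick 2: prefer B, take hook from B; A=[spool,drum,jar] B=[fin,shaft] C=[plank,hook]
Tick 3: prefer A, take spool from A; A=[drum,jar] B=[fin,shaft] C=[plank,hook,spool]
Tick 4: prefer B, take fin from B; A=[drum,jar] B=[shaft] C=[plank,hook,spool,fin]
Tick 5: prefer A, take drum from A; A=[jar] B=[shaft] C=[plank,hook,spool,fin,drum]
Tick 6: prefer B, take shaft from B; A=[jar] B=[-] C=[plank,hook,spool,fin,drum,shaft]
Tick 7: prefer A, take jar from A; A=[-] B=[-] C=[plank,hook,spool,fin,drum,shaft,jar]
Tick 8: prefer B, both empty, nothing taken; A=[-] B=[-] C=[plank,hook,spool,fin,drum,shaft,jar]

Answer: plank hook spool fin drum shaft jar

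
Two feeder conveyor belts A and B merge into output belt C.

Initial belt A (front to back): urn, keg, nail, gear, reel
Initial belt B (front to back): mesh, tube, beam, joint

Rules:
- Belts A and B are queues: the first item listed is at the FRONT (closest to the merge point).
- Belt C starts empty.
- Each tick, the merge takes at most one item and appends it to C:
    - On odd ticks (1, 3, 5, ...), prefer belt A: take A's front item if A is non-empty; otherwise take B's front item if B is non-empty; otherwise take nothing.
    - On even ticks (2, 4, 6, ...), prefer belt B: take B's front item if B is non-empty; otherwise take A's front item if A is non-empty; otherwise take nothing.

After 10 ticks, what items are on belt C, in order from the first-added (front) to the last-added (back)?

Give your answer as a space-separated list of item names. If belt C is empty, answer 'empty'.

Tick 1: prefer A, take urn from A; A=[keg,nail,gear,reel] B=[mesh,tube,beam,joint] C=[urn]
Tick 2: prefer B, take mesh from B; A=[keg,nail,gear,reel] B=[tube,beam,joint] C=[urn,mesh]
Tick 3: prefer A, take keg from A; A=[nail,gear,reel] B=[tube,beam,joint] C=[urn,mesh,keg]
Tick 4: prefer B, take tube from B; A=[nail,gear,reel] B=[beam,joint] C=[urn,mesh,keg,tube]
Tick 5: prefer A, take nail from A; A=[gear,reel] B=[beam,joint] C=[urn,mesh,keg,tube,nail]
Tick 6: prefer B, take beam from B; A=[gear,reel] B=[joint] C=[urn,mesh,keg,tube,nail,beam]
Tick 7: prefer A, take gear from A; A=[reel] B=[joint] C=[urn,mesh,keg,tube,nail,beam,gear]
Tick 8: prefer B, take joint from B; A=[reel] B=[-] C=[urn,mesh,keg,tube,nail,beam,gear,joint]
Tick 9: prefer A, take reel from A; A=[-] B=[-] C=[urn,mesh,keg,tube,nail,beam,gear,joint,reel]
Tick 10: prefer B, both empty, nothing taken; A=[-] B=[-] C=[urn,mesh,keg,tube,nail,beam,gear,joint,reel]

Answer: urn mesh keg tube nail beam gear joint reel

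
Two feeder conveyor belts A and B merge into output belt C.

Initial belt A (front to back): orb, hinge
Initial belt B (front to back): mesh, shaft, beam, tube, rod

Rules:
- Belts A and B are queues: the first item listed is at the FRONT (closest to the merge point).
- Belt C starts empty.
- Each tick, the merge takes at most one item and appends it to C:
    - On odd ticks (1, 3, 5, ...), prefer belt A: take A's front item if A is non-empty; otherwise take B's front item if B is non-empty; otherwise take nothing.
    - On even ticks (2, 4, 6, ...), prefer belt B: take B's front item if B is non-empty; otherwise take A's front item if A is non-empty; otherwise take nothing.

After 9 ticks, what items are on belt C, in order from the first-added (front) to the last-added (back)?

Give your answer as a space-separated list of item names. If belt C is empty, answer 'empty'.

Tick 1: prefer A, take orb from A; A=[hinge] B=[mesh,shaft,beam,tube,rod] C=[orb]
Tick 2: prefer B, take mesh from B; A=[hinge] B=[shaft,beam,tube,rod] C=[orb,mesh]
Tick 3: prefer A, take hinge from A; A=[-] B=[shaft,beam,tube,rod] C=[orb,mesh,hinge]
Tick 4: prefer B, take shaft from B; A=[-] B=[beam,tube,rod] C=[orb,mesh,hinge,shaft]
Tick 5: prefer A, take beam from B; A=[-] B=[tube,rod] C=[orb,mesh,hinge,shaft,beam]
Tick 6: prefer B, take tube from B; A=[-] B=[rod] C=[orb,mesh,hinge,shaft,beam,tube]
Tick 7: prefer A, take rod from B; A=[-] B=[-] C=[orb,mesh,hinge,shaft,beam,tube,rod]
Tick 8: prefer B, both empty, nothing taken; A=[-] B=[-] C=[orb,mesh,hinge,shaft,beam,tube,rod]
Tick 9: prefer A, both empty, nothing taken; A=[-] B=[-] C=[orb,mesh,hinge,shaft,beam,tube,rod]

Answer: orb mesh hinge shaft beam tube rod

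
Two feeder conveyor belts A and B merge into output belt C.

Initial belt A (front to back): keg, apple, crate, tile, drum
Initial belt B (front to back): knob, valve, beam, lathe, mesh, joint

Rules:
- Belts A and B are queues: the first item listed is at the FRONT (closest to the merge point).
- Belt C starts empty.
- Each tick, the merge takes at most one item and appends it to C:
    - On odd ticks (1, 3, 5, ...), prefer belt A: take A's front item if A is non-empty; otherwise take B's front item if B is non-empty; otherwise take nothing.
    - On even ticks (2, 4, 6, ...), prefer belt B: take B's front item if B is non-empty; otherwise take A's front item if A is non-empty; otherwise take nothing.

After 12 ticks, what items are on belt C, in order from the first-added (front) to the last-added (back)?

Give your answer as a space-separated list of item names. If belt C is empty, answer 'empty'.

Answer: keg knob apple valve crate beam tile lathe drum mesh joint

Derivation:
Tick 1: prefer A, take keg from A; A=[apple,crate,tile,drum] B=[knob,valve,beam,lathe,mesh,joint] C=[keg]
Tick 2: prefer B, take knob from B; A=[apple,crate,tile,drum] B=[valve,beam,lathe,mesh,joint] C=[keg,knob]
Tick 3: prefer A, take apple from A; A=[crate,tile,drum] B=[valve,beam,lathe,mesh,joint] C=[keg,knob,apple]
Tick 4: prefer B, take valve from B; A=[crate,tile,drum] B=[beam,lathe,mesh,joint] C=[keg,knob,apple,valve]
Tick 5: prefer A, take crate from A; A=[tile,drum] B=[beam,lathe,mesh,joint] C=[keg,knob,apple,valve,crate]
Tick 6: prefer B, take beam from B; A=[tile,drum] B=[lathe,mesh,joint] C=[keg,knob,apple,valve,crate,beam]
Tick 7: prefer A, take tile from A; A=[drum] B=[lathe,mesh,joint] C=[keg,knob,apple,valve,crate,beam,tile]
Tick 8: prefer B, take lathe from B; A=[drum] B=[mesh,joint] C=[keg,knob,apple,valve,crate,beam,tile,lathe]
Tick 9: prefer A, take drum from A; A=[-] B=[mesh,joint] C=[keg,knob,apple,valve,crate,beam,tile,lathe,drum]
Tick 10: prefer B, take mesh from B; A=[-] B=[joint] C=[keg,knob,apple,valve,crate,beam,tile,lathe,drum,mesh]
Tick 11: prefer A, take joint from B; A=[-] B=[-] C=[keg,knob,apple,valve,crate,beam,tile,lathe,drum,mesh,joint]
Tick 12: prefer B, both empty, nothing taken; A=[-] B=[-] C=[keg,knob,apple,valve,crate,beam,tile,lathe,drum,mesh,joint]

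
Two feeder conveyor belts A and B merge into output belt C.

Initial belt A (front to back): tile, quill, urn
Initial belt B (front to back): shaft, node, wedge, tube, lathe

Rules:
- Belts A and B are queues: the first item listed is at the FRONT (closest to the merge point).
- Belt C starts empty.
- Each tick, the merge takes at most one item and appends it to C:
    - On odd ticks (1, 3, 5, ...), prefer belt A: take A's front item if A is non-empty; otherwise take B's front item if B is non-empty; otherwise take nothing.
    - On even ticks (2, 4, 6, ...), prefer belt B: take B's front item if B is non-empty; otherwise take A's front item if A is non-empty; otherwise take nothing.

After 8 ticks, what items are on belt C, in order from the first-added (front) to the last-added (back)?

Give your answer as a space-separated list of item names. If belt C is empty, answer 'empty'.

Answer: tile shaft quill node urn wedge tube lathe

Derivation:
Tick 1: prefer A, take tile from A; A=[quill,urn] B=[shaft,node,wedge,tube,lathe] C=[tile]
Tick 2: prefer B, take shaft from B; A=[quill,urn] B=[node,wedge,tube,lathe] C=[tile,shaft]
Tick 3: prefer A, take quill from A; A=[urn] B=[node,wedge,tube,lathe] C=[tile,shaft,quill]
Tick 4: prefer B, take node from B; A=[urn] B=[wedge,tube,lathe] C=[tile,shaft,quill,node]
Tick 5: prefer A, take urn from A; A=[-] B=[wedge,tube,lathe] C=[tile,shaft,quill,node,urn]
Tick 6: prefer B, take wedge from B; A=[-] B=[tube,lathe] C=[tile,shaft,quill,node,urn,wedge]
Tick 7: prefer A, take tube from B; A=[-] B=[lathe] C=[tile,shaft,quill,node,urn,wedge,tube]
Tick 8: prefer B, take lathe from B; A=[-] B=[-] C=[tile,shaft,quill,node,urn,wedge,tube,lathe]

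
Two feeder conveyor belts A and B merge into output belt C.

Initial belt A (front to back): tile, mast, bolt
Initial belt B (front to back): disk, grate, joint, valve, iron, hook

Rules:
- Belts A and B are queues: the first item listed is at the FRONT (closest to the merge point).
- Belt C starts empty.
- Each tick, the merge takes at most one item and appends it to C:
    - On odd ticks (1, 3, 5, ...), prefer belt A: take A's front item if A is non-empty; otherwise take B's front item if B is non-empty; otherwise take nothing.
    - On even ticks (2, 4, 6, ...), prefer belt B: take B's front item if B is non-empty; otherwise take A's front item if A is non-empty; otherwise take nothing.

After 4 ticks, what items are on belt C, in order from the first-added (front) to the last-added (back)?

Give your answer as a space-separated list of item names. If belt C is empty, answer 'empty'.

Answer: tile disk mast grate

Derivation:
Tick 1: prefer A, take tile from A; A=[mast,bolt] B=[disk,grate,joint,valve,iron,hook] C=[tile]
Tick 2: prefer B, take disk from B; A=[mast,bolt] B=[grate,joint,valve,iron,hook] C=[tile,disk]
Tick 3: prefer A, take mast from A; A=[bolt] B=[grate,joint,valve,iron,hook] C=[tile,disk,mast]
Tick 4: prefer B, take grate from B; A=[bolt] B=[joint,valve,iron,hook] C=[tile,disk,mast,grate]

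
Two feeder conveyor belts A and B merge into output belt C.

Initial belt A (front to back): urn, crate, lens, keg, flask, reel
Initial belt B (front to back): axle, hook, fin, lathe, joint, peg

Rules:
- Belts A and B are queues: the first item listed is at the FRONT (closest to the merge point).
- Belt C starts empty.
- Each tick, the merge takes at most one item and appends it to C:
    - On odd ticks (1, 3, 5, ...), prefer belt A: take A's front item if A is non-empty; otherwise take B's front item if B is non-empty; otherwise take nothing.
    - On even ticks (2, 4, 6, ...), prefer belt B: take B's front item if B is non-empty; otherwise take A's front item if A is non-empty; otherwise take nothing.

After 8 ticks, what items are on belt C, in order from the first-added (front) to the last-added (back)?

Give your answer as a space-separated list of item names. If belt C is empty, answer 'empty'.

Answer: urn axle crate hook lens fin keg lathe

Derivation:
Tick 1: prefer A, take urn from A; A=[crate,lens,keg,flask,reel] B=[axle,hook,fin,lathe,joint,peg] C=[urn]
Tick 2: prefer B, take axle from B; A=[crate,lens,keg,flask,reel] B=[hook,fin,lathe,joint,peg] C=[urn,axle]
Tick 3: prefer A, take crate from A; A=[lens,keg,flask,reel] B=[hook,fin,lathe,joint,peg] C=[urn,axle,crate]
Tick 4: prefer B, take hook from B; A=[lens,keg,flask,reel] B=[fin,lathe,joint,peg] C=[urn,axle,crate,hook]
Tick 5: prefer A, take lens from A; A=[keg,flask,reel] B=[fin,lathe,joint,peg] C=[urn,axle,crate,hook,lens]
Tick 6: prefer B, take fin from B; A=[keg,flask,reel] B=[lathe,joint,peg] C=[urn,axle,crate,hook,lens,fin]
Tick 7: prefer A, take keg from A; A=[flask,reel] B=[lathe,joint,peg] C=[urn,axle,crate,hook,lens,fin,keg]
Tick 8: prefer B, take lathe from B; A=[flask,reel] B=[joint,peg] C=[urn,axle,crate,hook,lens,fin,keg,lathe]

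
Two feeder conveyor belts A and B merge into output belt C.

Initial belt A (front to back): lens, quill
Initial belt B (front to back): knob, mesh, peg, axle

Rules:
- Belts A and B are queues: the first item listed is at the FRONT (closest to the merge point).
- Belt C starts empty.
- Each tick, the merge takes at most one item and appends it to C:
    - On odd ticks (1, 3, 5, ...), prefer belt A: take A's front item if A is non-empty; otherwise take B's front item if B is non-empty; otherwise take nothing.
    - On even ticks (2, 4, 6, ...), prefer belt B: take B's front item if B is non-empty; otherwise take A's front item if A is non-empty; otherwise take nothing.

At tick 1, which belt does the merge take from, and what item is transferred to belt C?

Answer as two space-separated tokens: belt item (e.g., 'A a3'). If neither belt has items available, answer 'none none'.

Answer: A lens

Derivation:
Tick 1: prefer A, take lens from A; A=[quill] B=[knob,mesh,peg,axle] C=[lens]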